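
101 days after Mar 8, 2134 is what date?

June 17, 2134

Adding 101 days from March 8, 2134.
March has 31 days, so 31 − 8 = 23 days remain after March 8, 2134; 101 − 23 = 78 left.
April 2134 has 30 days: 78 − 30 = 48 left.
May 2134 has 31 days: 48 − 31 = 17 left.
17 days into June 2134 → June 17, 2134.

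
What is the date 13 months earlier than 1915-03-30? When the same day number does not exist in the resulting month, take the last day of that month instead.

Going back 13 months from March 30, 1915.
month 3 − 13 = -10, which is month 2 of year 1914 → February 1914.
February 1914 has only 28 days (1914 is not a leap year — relevant if February), and the start was day 30, so the date clamps to February 28, 1914.

February 28, 1914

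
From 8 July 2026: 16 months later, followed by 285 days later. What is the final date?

August 19, 2028

Counting forward 16 months from July 8, 2026:
month 7 + 16 = 23, which is month 11 of year 2027 → November 2027.
Day 8 is valid in November, giving November 8, 2027.
Advancing 285 days from November 8, 2027:
November has 30 days, so 30 − 8 = 22 days remain after November 8, 2027; 285 − 22 = 263 left.
December 2027 has 31 days: 263 − 31 = 232 left.
January 2028 has 31 days: 232 − 31 = 201 left.
February 2028 has 29 days (2028 is a leap year): 201 − 29 = 172 left.
March 2028 has 31 days: 172 − 31 = 141 left.
April 2028 has 30 days: 141 − 30 = 111 left.
May 2028 has 31 days: 111 − 31 = 80 left.
June 2028 has 30 days: 80 − 30 = 50 left.
July 2028 has 31 days: 50 − 31 = 19 left.
19 days into August 2028 → August 19, 2028.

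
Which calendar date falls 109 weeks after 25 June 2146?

Advancing 109 weeks = 763 days from June 25, 2146.
June has 30 days, so 30 − 25 = 5 days remain after June 25, 2146; 763 − 5 = 758 left.
July 2146 has 31 days: 758 − 31 = 727 left.
August 2146 has 31 days: 727 − 31 = 696 left.
September 2146 has 30 days: 696 − 30 = 666 left.
October 2146 has 31 days: 666 − 31 = 635 left.
November 2146 has 30 days: 635 − 30 = 605 left.
December 2146 has 31 days: 605 − 31 = 574 left.
January 2147 has 31 days: 574 − 31 = 543 left.
February 2147 has 28 days (2147 is not a leap year): 543 − 28 = 515 left.
March 2147 has 31 days: 515 − 31 = 484 left.
April 2147 has 30 days: 484 − 30 = 454 left.
May 2147 has 31 days: 454 − 31 = 423 left.
June 2147 has 30 days: 423 − 30 = 393 left.
July 2147 has 31 days: 393 − 31 = 362 left.
August 2147 has 31 days: 362 − 31 = 331 left.
September 2147 has 30 days: 331 − 30 = 301 left.
October 2147 has 31 days: 301 − 31 = 270 left.
November 2147 has 30 days: 270 − 30 = 240 left.
December 2147 has 31 days: 240 − 31 = 209 left.
January 2148 has 31 days: 209 − 31 = 178 left.
February 2148 has 29 days (2148 is a leap year): 178 − 29 = 149 left.
March 2148 has 31 days: 149 − 31 = 118 left.
April 2148 has 30 days: 118 − 30 = 88 left.
May 2148 has 31 days: 88 − 31 = 57 left.
June 2148 has 30 days: 57 − 30 = 27 left.
27 days into July 2148 → July 27, 2148.

July 27, 2148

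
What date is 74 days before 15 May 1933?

Counting back 74 days from May 15, 1933.
Going back 15 days from May 15, 1933 reaches the end of the previous month; 74 − 15 = 59 left.
April 1933 has 30 days: 59 − 30 = 29 left.
March 1933 has 31 days; 31 − 29 = 2 → March 2, 1933.

March 2, 1933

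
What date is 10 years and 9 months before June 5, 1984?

September 5, 1973

Counting back 10 years and 9 months from June 5, 1984.
-10 years → 1974; month 6 − 9 = -3, which is month 9 of year 1973 → September 1973.
Day 5 is valid in September, giving September 5, 1973.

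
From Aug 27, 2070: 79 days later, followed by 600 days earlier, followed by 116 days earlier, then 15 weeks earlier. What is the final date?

Adding 79 days from August 27, 2070:
August has 31 days, so 31 − 27 = 4 days remain after August 27, 2070; 79 − 4 = 75 left.
September 2070 has 30 days: 75 − 30 = 45 left.
October 2070 has 31 days: 45 − 31 = 14 left.
14 days into November 2070 → November 14, 2070.
Going back 600 days from November 14, 2070:
Going back 14 days from November 14, 2070 reaches the end of the previous month; 600 − 14 = 586 left.
October 2070 has 31 days: 586 − 31 = 555 left.
September 2070 has 30 days: 555 − 30 = 525 left.
August 2070 has 31 days: 525 − 31 = 494 left.
July 2070 has 31 days: 494 − 31 = 463 left.
June 2070 has 30 days: 463 − 30 = 433 left.
May 2070 has 31 days: 433 − 31 = 402 left.
April 2070 has 30 days: 402 − 30 = 372 left.
March 2070 has 31 days: 372 − 31 = 341 left.
February 2070 has 28 days (2070 is not a leap year): 341 − 28 = 313 left.
January 2070 has 31 days: 313 − 31 = 282 left.
December 2069 has 31 days: 282 − 31 = 251 left.
November 2069 has 30 days: 251 − 30 = 221 left.
October 2069 has 31 days: 221 − 31 = 190 left.
September 2069 has 30 days: 190 − 30 = 160 left.
August 2069 has 31 days: 160 − 31 = 129 left.
July 2069 has 31 days: 129 − 31 = 98 left.
June 2069 has 30 days: 98 − 30 = 68 left.
May 2069 has 31 days: 68 − 31 = 37 left.
April 2069 has 30 days: 37 − 30 = 7 left.
March 2069 has 31 days; 31 − 7 = 24 → March 24, 2069.
Going back 116 days from March 24, 2069:
Going back 24 days from March 24, 2069 reaches the end of the previous month; 116 − 24 = 92 left.
February 2069 has 28 days (2069 is not a leap year): 92 − 28 = 64 left.
January 2069 has 31 days: 64 − 31 = 33 left.
December 2068 has 31 days: 33 − 31 = 2 left.
November 2068 has 30 days; 30 − 2 = 28 → November 28, 2068.
Subtracting 15 weeks (= 105 days) from November 28, 2068:
Going back 28 days from November 28, 2068 reaches the end of the previous month; 105 − 28 = 77 left.
October 2068 has 31 days: 77 − 31 = 46 left.
September 2068 has 30 days: 46 − 30 = 16 left.
August 2068 has 31 days; 31 − 16 = 15 → August 15, 2068.

August 15, 2068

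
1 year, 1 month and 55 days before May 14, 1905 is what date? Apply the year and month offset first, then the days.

February 19, 1904

Counting back 1 year, 1 month and 55 days from May 14, 1905: first the month/year part, then the days.
-1 year → 1904; month 5 − 1 = 4 → April 1904.
Day 14 is valid in April, giving April 14, 1904.
Now subtract 55 days from April 14, 1904.
Going back 14 days from April 14, 1904 reaches the end of the previous month; 55 − 14 = 41 left.
March 1904 has 31 days: 41 − 31 = 10 left.
February 1904 has 29 days; 29 − 10 = 19 → February 19, 1904.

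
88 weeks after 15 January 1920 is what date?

September 22, 1921

Advancing 88 weeks = 616 days from January 15, 1920.
January has 31 days, so 31 − 15 = 16 days remain after January 15, 1920; 616 − 16 = 600 left.
February 1920 has 29 days (1920 is a leap year): 600 − 29 = 571 left.
March 1920 has 31 days: 571 − 31 = 540 left.
April 1920 has 30 days: 540 − 30 = 510 left.
May 1920 has 31 days: 510 − 31 = 479 left.
June 1920 has 30 days: 479 − 30 = 449 left.
July 1920 has 31 days: 449 − 31 = 418 left.
August 1920 has 31 days: 418 − 31 = 387 left.
September 1920 has 30 days: 387 − 30 = 357 left.
October 1920 has 31 days: 357 − 31 = 326 left.
November 1920 has 30 days: 326 − 30 = 296 left.
December 1920 has 31 days: 296 − 31 = 265 left.
January 1921 has 31 days: 265 − 31 = 234 left.
February 1921 has 28 days (1921 is not a leap year): 234 − 28 = 206 left.
March 1921 has 31 days: 206 − 31 = 175 left.
April 1921 has 30 days: 175 − 30 = 145 left.
May 1921 has 31 days: 145 − 31 = 114 left.
June 1921 has 30 days: 114 − 30 = 84 left.
July 1921 has 31 days: 84 − 31 = 53 left.
August 1921 has 31 days: 53 − 31 = 22 left.
22 days into September 1921 → September 22, 1921.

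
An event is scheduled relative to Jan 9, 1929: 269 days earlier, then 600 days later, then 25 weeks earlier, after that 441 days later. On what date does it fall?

August 29, 1930

Going back 269 days from January 9, 1929:
Going back 9 days from January 9, 1929 reaches the end of the previous month; 269 − 9 = 260 left.
December 1928 has 31 days: 260 − 31 = 229 left.
November 1928 has 30 days: 229 − 30 = 199 left.
October 1928 has 31 days: 199 − 31 = 168 left.
September 1928 has 30 days: 168 − 30 = 138 left.
August 1928 has 31 days: 138 − 31 = 107 left.
July 1928 has 31 days: 107 − 31 = 76 left.
June 1928 has 30 days: 76 − 30 = 46 left.
May 1928 has 31 days: 46 − 31 = 15 left.
April 1928 has 30 days; 30 − 15 = 15 → April 15, 1928.
Adding 600 days from April 15, 1928:
April has 30 days, so 30 − 15 = 15 days remain after April 15, 1928; 600 − 15 = 585 left.
May 1928 has 31 days: 585 − 31 = 554 left.
June 1928 has 30 days: 554 − 30 = 524 left.
July 1928 has 31 days: 524 − 31 = 493 left.
August 1928 has 31 days: 493 − 31 = 462 left.
September 1928 has 30 days: 462 − 30 = 432 left.
October 1928 has 31 days: 432 − 31 = 401 left.
November 1928 has 30 days: 401 − 30 = 371 left.
December 1928 has 31 days: 371 − 31 = 340 left.
January 1929 has 31 days: 340 − 31 = 309 left.
February 1929 has 28 days (1929 is not a leap year): 309 − 28 = 281 left.
March 1929 has 31 days: 281 − 31 = 250 left.
April 1929 has 30 days: 250 − 30 = 220 left.
May 1929 has 31 days: 220 − 31 = 189 left.
June 1929 has 30 days: 189 − 30 = 159 left.
July 1929 has 31 days: 159 − 31 = 128 left.
August 1929 has 31 days: 128 − 31 = 97 left.
September 1929 has 30 days: 97 − 30 = 67 left.
October 1929 has 31 days: 67 − 31 = 36 left.
November 1929 has 30 days: 36 − 30 = 6 left.
6 days into December 1929 → December 6, 1929.
Going back 25 weeks (= 175 days) from December 6, 1929:
Going back 6 days from December 6, 1929 reaches the end of the previous month; 175 − 6 = 169 left.
November 1929 has 30 days: 169 − 30 = 139 left.
October 1929 has 31 days: 139 − 31 = 108 left.
September 1929 has 30 days: 108 − 30 = 78 left.
August 1929 has 31 days: 78 − 31 = 47 left.
July 1929 has 31 days: 47 − 31 = 16 left.
June 1929 has 30 days; 30 − 16 = 14 → June 14, 1929.
Advancing 441 days from June 14, 1929:
June has 30 days, so 30 − 14 = 16 days remain after June 14, 1929; 441 − 16 = 425 left.
July 1929 has 31 days: 425 − 31 = 394 left.
August 1929 has 31 days: 394 − 31 = 363 left.
September 1929 has 30 days: 363 − 30 = 333 left.
October 1929 has 31 days: 333 − 31 = 302 left.
November 1929 has 30 days: 302 − 30 = 272 left.
December 1929 has 31 days: 272 − 31 = 241 left.
January 1930 has 31 days: 241 − 31 = 210 left.
February 1930 has 28 days (1930 is not a leap year): 210 − 28 = 182 left.
March 1930 has 31 days: 182 − 31 = 151 left.
April 1930 has 30 days: 151 − 30 = 121 left.
May 1930 has 31 days: 121 − 31 = 90 left.
June 1930 has 30 days: 90 − 30 = 60 left.
July 1930 has 31 days: 60 − 31 = 29 left.
29 days into August 1930 → August 29, 1930.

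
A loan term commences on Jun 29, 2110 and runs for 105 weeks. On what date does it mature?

July 3, 2112

Adding 105 weeks = 735 days from June 29, 2110.
June has 30 days, so 30 − 29 = 1 day remains after June 29, 2110; 735 − 1 = 734 left.
July 2110 has 31 days: 734 − 31 = 703 left.
August 2110 has 31 days: 703 − 31 = 672 left.
September 2110 has 30 days: 672 − 30 = 642 left.
October 2110 has 31 days: 642 − 31 = 611 left.
November 2110 has 30 days: 611 − 30 = 581 left.
December 2110 has 31 days: 581 − 31 = 550 left.
January 2111 has 31 days: 550 − 31 = 519 left.
February 2111 has 28 days (2111 is not a leap year): 519 − 28 = 491 left.
March 2111 has 31 days: 491 − 31 = 460 left.
April 2111 has 30 days: 460 − 30 = 430 left.
May 2111 has 31 days: 430 − 31 = 399 left.
June 2111 has 30 days: 399 − 30 = 369 left.
July 2111 has 31 days: 369 − 31 = 338 left.
August 2111 has 31 days: 338 − 31 = 307 left.
September 2111 has 30 days: 307 − 30 = 277 left.
October 2111 has 31 days: 277 − 31 = 246 left.
November 2111 has 30 days: 246 − 30 = 216 left.
December 2111 has 31 days: 216 − 31 = 185 left.
January 2112 has 31 days: 185 − 31 = 154 left.
February 2112 has 29 days (2112 is a leap year): 154 − 29 = 125 left.
March 2112 has 31 days: 125 − 31 = 94 left.
April 2112 has 30 days: 94 − 30 = 64 left.
May 2112 has 31 days: 64 − 31 = 33 left.
June 2112 has 30 days: 33 − 30 = 3 left.
3 days into July 2112 → July 3, 2112.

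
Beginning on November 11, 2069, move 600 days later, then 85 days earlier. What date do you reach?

Advancing 600 days from November 11, 2069:
November has 30 days, so 30 − 11 = 19 days remain after November 11, 2069; 600 − 19 = 581 left.
December 2069 has 31 days: 581 − 31 = 550 left.
January 2070 has 31 days: 550 − 31 = 519 left.
February 2070 has 28 days (2070 is not a leap year): 519 − 28 = 491 left.
March 2070 has 31 days: 491 − 31 = 460 left.
April 2070 has 30 days: 460 − 30 = 430 left.
May 2070 has 31 days: 430 − 31 = 399 left.
June 2070 has 30 days: 399 − 30 = 369 left.
July 2070 has 31 days: 369 − 31 = 338 left.
August 2070 has 31 days: 338 − 31 = 307 left.
September 2070 has 30 days: 307 − 30 = 277 left.
October 2070 has 31 days: 277 − 31 = 246 left.
November 2070 has 30 days: 246 − 30 = 216 left.
December 2070 has 31 days: 216 − 31 = 185 left.
January 2071 has 31 days: 185 − 31 = 154 left.
February 2071 has 28 days (2071 is not a leap year): 154 − 28 = 126 left.
March 2071 has 31 days: 126 − 31 = 95 left.
April 2071 has 30 days: 95 − 30 = 65 left.
May 2071 has 31 days: 65 − 31 = 34 left.
June 2071 has 30 days: 34 − 30 = 4 left.
4 days into July 2071 → July 4, 2071.
Subtracting 85 days from July 4, 2071:
Going back 4 days from July 4, 2071 reaches the end of the previous month; 85 − 4 = 81 left.
June 2071 has 30 days: 81 − 30 = 51 left.
May 2071 has 31 days: 51 − 31 = 20 left.
April 2071 has 30 days; 30 − 20 = 10 → April 10, 2071.

April 10, 2071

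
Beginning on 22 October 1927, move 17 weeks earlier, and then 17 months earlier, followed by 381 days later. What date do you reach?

February 10, 1927

Going back 17 weeks (= 119 days) from October 22, 1927:
Going back 22 days from October 22, 1927 reaches the end of the previous month; 119 − 22 = 97 left.
September 1927 has 30 days: 97 − 30 = 67 left.
August 1927 has 31 days: 67 − 31 = 36 left.
July 1927 has 31 days: 36 − 31 = 5 left.
June 1927 has 30 days; 30 − 5 = 25 → June 25, 1927.
Subtracting 17 months from June 25, 1927:
month 6 − 17 = -11, which is month 1 of year 1926 → January 1926.
Day 25 is valid in January, giving January 25, 1926.
Counting forward 381 days from January 25, 1926:
January has 31 days, so 31 − 25 = 6 days remain after January 25, 1926; 381 − 6 = 375 left.
February 1926 has 28 days (1926 is not a leap year): 375 − 28 = 347 left.
March 1926 has 31 days: 347 − 31 = 316 left.
April 1926 has 30 days: 316 − 30 = 286 left.
May 1926 has 31 days: 286 − 31 = 255 left.
June 1926 has 30 days: 255 − 30 = 225 left.
July 1926 has 31 days: 225 − 31 = 194 left.
August 1926 has 31 days: 194 − 31 = 163 left.
September 1926 has 30 days: 163 − 30 = 133 left.
October 1926 has 31 days: 133 − 31 = 102 left.
November 1926 has 30 days: 102 − 30 = 72 left.
December 1926 has 31 days: 72 − 31 = 41 left.
January 1927 has 31 days: 41 − 31 = 10 left.
10 days into February 1927 → February 10, 1927.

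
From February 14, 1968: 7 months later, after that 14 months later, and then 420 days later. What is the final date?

Advancing 7 months from February 14, 1968:
month 2 + 7 = 9 → September 1968.
Day 14 is valid in September, giving September 14, 1968.
Advancing 14 months from September 14, 1968:
month 9 + 14 = 23, which is month 11 of year 1969 → November 1969.
Day 14 is valid in November, giving November 14, 1969.
Adding 420 days from November 14, 1969:
November has 30 days, so 30 − 14 = 16 days remain after November 14, 1969; 420 − 16 = 404 left.
December 1969 has 31 days: 404 − 31 = 373 left.
January 1970 has 31 days: 373 − 31 = 342 left.
February 1970 has 28 days (1970 is not a leap year): 342 − 28 = 314 left.
March 1970 has 31 days: 314 − 31 = 283 left.
April 1970 has 30 days: 283 − 30 = 253 left.
May 1970 has 31 days: 253 − 31 = 222 left.
June 1970 has 30 days: 222 − 30 = 192 left.
July 1970 has 31 days: 192 − 31 = 161 left.
August 1970 has 31 days: 161 − 31 = 130 left.
September 1970 has 30 days: 130 − 30 = 100 left.
October 1970 has 31 days: 100 − 31 = 69 left.
November 1970 has 30 days: 69 − 30 = 39 left.
December 1970 has 31 days: 39 − 31 = 8 left.
8 days into January 1971 → January 8, 1971.

January 8, 1971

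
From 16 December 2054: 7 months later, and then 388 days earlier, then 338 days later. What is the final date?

May 27, 2055

Advancing 7 months from December 16, 2054:
month 12 + 7 = 19, which is month 7 of year 2055 → July 2055.
Day 16 is valid in July, giving July 16, 2055.
Going back 388 days from July 16, 2055:
Going back 16 days from July 16, 2055 reaches the end of the previous month; 388 − 16 = 372 left.
June 2055 has 30 days: 372 − 30 = 342 left.
May 2055 has 31 days: 342 − 31 = 311 left.
April 2055 has 30 days: 311 − 30 = 281 left.
March 2055 has 31 days: 281 − 31 = 250 left.
February 2055 has 28 days (2055 is not a leap year): 250 − 28 = 222 left.
January 2055 has 31 days: 222 − 31 = 191 left.
December 2054 has 31 days: 191 − 31 = 160 left.
November 2054 has 30 days: 160 − 30 = 130 left.
October 2054 has 31 days: 130 − 31 = 99 left.
September 2054 has 30 days: 99 − 30 = 69 left.
August 2054 has 31 days: 69 − 31 = 38 left.
July 2054 has 31 days: 38 − 31 = 7 left.
June 2054 has 30 days; 30 − 7 = 23 → June 23, 2054.
Counting forward 338 days from June 23, 2054:
June has 30 days, so 30 − 23 = 7 days remain after June 23, 2054; 338 − 7 = 331 left.
July 2054 has 31 days: 331 − 31 = 300 left.
August 2054 has 31 days: 300 − 31 = 269 left.
September 2054 has 30 days: 269 − 30 = 239 left.
October 2054 has 31 days: 239 − 31 = 208 left.
November 2054 has 30 days: 208 − 30 = 178 left.
December 2054 has 31 days: 178 − 31 = 147 left.
January 2055 has 31 days: 147 − 31 = 116 left.
February 2055 has 28 days (2055 is not a leap year): 116 − 28 = 88 left.
March 2055 has 31 days: 88 − 31 = 57 left.
April 2055 has 30 days: 57 − 30 = 27 left.
27 days into May 2055 → May 27, 2055.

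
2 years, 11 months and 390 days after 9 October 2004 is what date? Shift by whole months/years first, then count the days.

Adding 2 years, 11 months and 390 days from October 9, 2004: first the month/year part, then the days.
+2 years → 2006; month 10 + 11 = 21, which is month 9 of year 2007 → September 2007.
Day 9 is valid in September, giving September 9, 2007.
Now add 390 days from September 9, 2007.
September has 30 days, so 30 − 9 = 21 days remain after September 9, 2007; 390 − 21 = 369 left.
October 2007 has 31 days: 369 − 31 = 338 left.
November 2007 has 30 days: 338 − 30 = 308 left.
December 2007 has 31 days: 308 − 31 = 277 left.
January 2008 has 31 days: 277 − 31 = 246 left.
February 2008 has 29 days (2008 is a leap year): 246 − 29 = 217 left.
March 2008 has 31 days: 217 − 31 = 186 left.
April 2008 has 30 days: 186 − 30 = 156 left.
May 2008 has 31 days: 156 − 31 = 125 left.
June 2008 has 30 days: 125 − 30 = 95 left.
July 2008 has 31 days: 95 − 31 = 64 left.
August 2008 has 31 days: 64 − 31 = 33 left.
September 2008 has 30 days: 33 − 30 = 3 left.
3 days into October 2008 → October 3, 2008.

October 3, 2008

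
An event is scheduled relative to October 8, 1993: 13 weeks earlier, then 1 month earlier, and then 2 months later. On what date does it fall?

August 9, 1993

Subtracting 13 weeks (= 91 days) from October 8, 1993:
Going back 8 days from October 8, 1993 reaches the end of the previous month; 91 − 8 = 83 left.
September 1993 has 30 days: 83 − 30 = 53 left.
August 1993 has 31 days: 53 − 31 = 22 left.
July 1993 has 31 days; 31 − 22 = 9 → July 9, 1993.
Counting back 1 month from July 9, 1993:
month 7 − 1 = 6 → June 1993.
Day 9 is valid in June, giving June 9, 1993.
Adding 2 months from June 9, 1993:
month 6 + 2 = 8 → August 1993.
Day 9 is valid in August, giving August 9, 1993.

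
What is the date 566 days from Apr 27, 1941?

November 14, 1942

Counting forward 566 days from April 27, 1941.
April has 30 days, so 30 − 27 = 3 days remain after April 27, 1941; 566 − 3 = 563 left.
May 1941 has 31 days: 563 − 31 = 532 left.
June 1941 has 30 days: 532 − 30 = 502 left.
July 1941 has 31 days: 502 − 31 = 471 left.
August 1941 has 31 days: 471 − 31 = 440 left.
September 1941 has 30 days: 440 − 30 = 410 left.
October 1941 has 31 days: 410 − 31 = 379 left.
November 1941 has 30 days: 379 − 30 = 349 left.
December 1941 has 31 days: 349 − 31 = 318 left.
January 1942 has 31 days: 318 − 31 = 287 left.
February 1942 has 28 days (1942 is not a leap year): 287 − 28 = 259 left.
March 1942 has 31 days: 259 − 31 = 228 left.
April 1942 has 30 days: 228 − 30 = 198 left.
May 1942 has 31 days: 198 − 31 = 167 left.
June 1942 has 30 days: 167 − 30 = 137 left.
July 1942 has 31 days: 137 − 31 = 106 left.
August 1942 has 31 days: 106 − 31 = 75 left.
September 1942 has 30 days: 75 − 30 = 45 left.
October 1942 has 31 days: 45 − 31 = 14 left.
14 days into November 1942 → November 14, 1942.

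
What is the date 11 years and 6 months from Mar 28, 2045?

Counting forward 11 years and 6 months from March 28, 2045.
+11 years → 2056; month 3 + 6 = 9 → September 2056.
Day 28 is valid in September, giving September 28, 2056.

September 28, 2056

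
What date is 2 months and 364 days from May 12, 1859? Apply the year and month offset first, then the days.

July 10, 1860

Counting forward 2 months and 364 days from May 12, 1859: first the month/year part, then the days.
month 5 + 2 = 7 → July 1859.
Day 12 is valid in July, giving July 12, 1859.
Now add 364 days from July 12, 1859.
July has 31 days, so 31 − 12 = 19 days remain after July 12, 1859; 364 − 19 = 345 left.
August 1859 has 31 days: 345 − 31 = 314 left.
September 1859 has 30 days: 314 − 30 = 284 left.
October 1859 has 31 days: 284 − 31 = 253 left.
November 1859 has 30 days: 253 − 30 = 223 left.
December 1859 has 31 days: 223 − 31 = 192 left.
January 1860 has 31 days: 192 − 31 = 161 left.
February 1860 has 29 days (1860 is a leap year): 161 − 29 = 132 left.
March 1860 has 31 days: 132 − 31 = 101 left.
April 1860 has 30 days: 101 − 30 = 71 left.
May 1860 has 31 days: 71 − 31 = 40 left.
June 1860 has 30 days: 40 − 30 = 10 left.
10 days into July 1860 → July 10, 1860.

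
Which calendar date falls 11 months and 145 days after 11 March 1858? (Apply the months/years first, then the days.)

July 6, 1859

Advancing 11 months and 145 days from March 11, 1858: first the month/year part, then the days.
month 3 + 11 = 14, which is month 2 of year 1859 → February 1859.
Day 11 is valid in February, giving February 11, 1859.
Now add 145 days from February 11, 1859.
February has 28 days, so 28 − 11 = 17 days remain after February 11, 1859; 145 − 17 = 128 left.
March 1859 has 31 days: 128 − 31 = 97 left.
April 1859 has 30 days: 97 − 30 = 67 left.
May 1859 has 31 days: 67 − 31 = 36 left.
June 1859 has 30 days: 36 − 30 = 6 left.
6 days into July 1859 → July 6, 1859.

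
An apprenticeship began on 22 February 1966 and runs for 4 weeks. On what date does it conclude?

Advancing 4 weeks = 28 days from February 22, 1966.
February has 28 days, so 28 − 22 = 6 days remain after February 22, 1966; 28 − 6 = 22 left.
22 days into March 1966 → March 22, 1966.

March 22, 1966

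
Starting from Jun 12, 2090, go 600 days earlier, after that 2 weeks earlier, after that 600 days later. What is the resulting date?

Going back 600 days from June 12, 2090:
Going back 12 days from June 12, 2090 reaches the end of the previous month; 600 − 12 = 588 left.
May 2090 has 31 days: 588 − 31 = 557 left.
April 2090 has 30 days: 557 − 30 = 527 left.
March 2090 has 31 days: 527 − 31 = 496 left.
February 2090 has 28 days (2090 is not a leap year): 496 − 28 = 468 left.
January 2090 has 31 days: 468 − 31 = 437 left.
December 2089 has 31 days: 437 − 31 = 406 left.
November 2089 has 30 days: 406 − 30 = 376 left.
October 2089 has 31 days: 376 − 31 = 345 left.
September 2089 has 30 days: 345 − 30 = 315 left.
August 2089 has 31 days: 315 − 31 = 284 left.
July 2089 has 31 days: 284 − 31 = 253 left.
June 2089 has 30 days: 253 − 30 = 223 left.
May 2089 has 31 days: 223 − 31 = 192 left.
April 2089 has 30 days: 192 − 30 = 162 left.
March 2089 has 31 days: 162 − 31 = 131 left.
February 2089 has 28 days (2089 is not a leap year): 131 − 28 = 103 left.
January 2089 has 31 days: 103 − 31 = 72 left.
December 2088 has 31 days: 72 − 31 = 41 left.
November 2088 has 30 days: 41 − 30 = 11 left.
October 2088 has 31 days; 31 − 11 = 20 → October 20, 2088.
Counting back 2 weeks (= 14 days) from October 20, 2088:
20 − 14 = 6, still in October 2088.
Counting forward 600 days from October 6, 2088:
October has 31 days, so 31 − 6 = 25 days remain after October 6, 2088; 600 − 25 = 575 left.
November 2088 has 30 days: 575 − 30 = 545 left.
December 2088 has 31 days: 545 − 31 = 514 left.
January 2089 has 31 days: 514 − 31 = 483 left.
February 2089 has 28 days (2089 is not a leap year): 483 − 28 = 455 left.
March 2089 has 31 days: 455 − 31 = 424 left.
April 2089 has 30 days: 424 − 30 = 394 left.
May 2089 has 31 days: 394 − 31 = 363 left.
June 2089 has 30 days: 363 − 30 = 333 left.
July 2089 has 31 days: 333 − 31 = 302 left.
August 2089 has 31 days: 302 − 31 = 271 left.
September 2089 has 30 days: 271 − 30 = 241 left.
October 2089 has 31 days: 241 − 31 = 210 left.
November 2089 has 30 days: 210 − 30 = 180 left.
December 2089 has 31 days: 180 − 31 = 149 left.
January 2090 has 31 days: 149 − 31 = 118 left.
February 2090 has 28 days (2090 is not a leap year): 118 − 28 = 90 left.
March 2090 has 31 days: 90 − 31 = 59 left.
April 2090 has 30 days: 59 − 30 = 29 left.
29 days into May 2090 → May 29, 2090.

May 29, 2090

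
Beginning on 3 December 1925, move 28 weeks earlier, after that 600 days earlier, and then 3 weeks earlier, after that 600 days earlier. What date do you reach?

Going back 28 weeks (= 196 days) from December 3, 1925:
Going back 3 days from December 3, 1925 reaches the end of the previous month; 196 − 3 = 193 left.
November 1925 has 30 days: 193 − 30 = 163 left.
October 1925 has 31 days: 163 − 31 = 132 left.
September 1925 has 30 days: 132 − 30 = 102 left.
August 1925 has 31 days: 102 − 31 = 71 left.
July 1925 has 31 days: 71 − 31 = 40 left.
June 1925 has 30 days: 40 − 30 = 10 left.
May 1925 has 31 days; 31 − 10 = 21 → May 21, 1925.
Counting back 600 days from May 21, 1925:
Going back 21 days from May 21, 1925 reaches the end of the previous month; 600 − 21 = 579 left.
April 1925 has 30 days: 579 − 30 = 549 left.
March 1925 has 31 days: 549 − 31 = 518 left.
February 1925 has 28 days (1925 is not a leap year): 518 − 28 = 490 left.
January 1925 has 31 days: 490 − 31 = 459 left.
December 1924 has 31 days: 459 − 31 = 428 left.
November 1924 has 30 days: 428 − 30 = 398 left.
October 1924 has 31 days: 398 − 31 = 367 left.
September 1924 has 30 days: 367 − 30 = 337 left.
August 1924 has 31 days: 337 − 31 = 306 left.
July 1924 has 31 days: 306 − 31 = 275 left.
June 1924 has 30 days: 275 − 30 = 245 left.
May 1924 has 31 days: 245 − 31 = 214 left.
April 1924 has 30 days: 214 − 30 = 184 left.
March 1924 has 31 days: 184 − 31 = 153 left.
February 1924 has 29 days (1924 is a leap year): 153 − 29 = 124 left.
January 1924 has 31 days: 124 − 31 = 93 left.
December 1923 has 31 days: 93 − 31 = 62 left.
November 1923 has 30 days: 62 − 30 = 32 left.
October 1923 has 31 days: 32 − 31 = 1 left.
September 1923 has 30 days; 30 − 1 = 29 → September 29, 1923.
Subtracting 3 weeks (= 21 days) from September 29, 1923:
29 − 21 = 8, still in September 1923.
Counting back 600 days from September 8, 1923:
Going back 8 days from September 8, 1923 reaches the end of the previous month; 600 − 8 = 592 left.
August 1923 has 31 days: 592 − 31 = 561 left.
July 1923 has 31 days: 561 − 31 = 530 left.
June 1923 has 30 days: 530 − 30 = 500 left.
May 1923 has 31 days: 500 − 31 = 469 left.
April 1923 has 30 days: 469 − 30 = 439 left.
March 1923 has 31 days: 439 − 31 = 408 left.
February 1923 has 28 days (1923 is not a leap year): 408 − 28 = 380 left.
January 1923 has 31 days: 380 − 31 = 349 left.
December 1922 has 31 days: 349 − 31 = 318 left.
November 1922 has 30 days: 318 − 30 = 288 left.
October 1922 has 31 days: 288 − 31 = 257 left.
September 1922 has 30 days: 257 − 30 = 227 left.
August 1922 has 31 days: 227 − 31 = 196 left.
July 1922 has 31 days: 196 − 31 = 165 left.
June 1922 has 30 days: 165 − 30 = 135 left.
May 1922 has 31 days: 135 − 31 = 104 left.
April 1922 has 30 days: 104 − 30 = 74 left.
March 1922 has 31 days: 74 − 31 = 43 left.
February 1922 has 28 days (1922 is not a leap year): 43 − 28 = 15 left.
January 1922 has 31 days; 31 − 15 = 16 → January 16, 1922.

January 16, 1922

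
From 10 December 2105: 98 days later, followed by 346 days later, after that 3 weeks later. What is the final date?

March 20, 2107

Advancing 98 days from December 10, 2105:
December has 31 days, so 31 − 10 = 21 days remain after December 10, 2105; 98 − 21 = 77 left.
January 2106 has 31 days: 77 − 31 = 46 left.
February 2106 has 28 days (2106 is not a leap year): 46 − 28 = 18 left.
18 days into March 2106 → March 18, 2106.
Advancing 346 days from March 18, 2106:
March has 31 days, so 31 − 18 = 13 days remain after March 18, 2106; 346 − 13 = 333 left.
April 2106 has 30 days: 333 − 30 = 303 left.
May 2106 has 31 days: 303 − 31 = 272 left.
June 2106 has 30 days: 272 − 30 = 242 left.
July 2106 has 31 days: 242 − 31 = 211 left.
August 2106 has 31 days: 211 − 31 = 180 left.
September 2106 has 30 days: 180 − 30 = 150 left.
October 2106 has 31 days: 150 − 31 = 119 left.
November 2106 has 30 days: 119 − 30 = 89 left.
December 2106 has 31 days: 89 − 31 = 58 left.
January 2107 has 31 days: 58 − 31 = 27 left.
27 days into February 2107 → February 27, 2107.
Advancing 3 weeks (= 21 days) from February 27, 2107:
February has 28 days, so 28 − 27 = 1 day remains after February 27, 2107; 21 − 1 = 20 left.
20 days into March 2107 → March 20, 2107.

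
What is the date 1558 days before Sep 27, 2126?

June 22, 2122

Counting back 1558 days from September 27, 2126.
Going back 27 days from September 27, 2126 reaches the end of the previous month; 1558 − 27 = 1531 left.
August 2126 has 31 days: 1531 − 31 = 1500 left.
July 2126 has 31 days: 1500 − 31 = 1469 left.
June 2126 has 30 days: 1469 − 30 = 1439 left.
May 2126 has 31 days: 1439 − 31 = 1408 left.
April 2126 has 30 days: 1408 − 30 = 1378 left.
March 2126 has 31 days: 1378 − 31 = 1347 left.
February 2126 has 28 days (2126 is not a leap year): 1347 − 28 = 1319 left.
January 2126 has 31 days: 1319 − 31 = 1288 left.
December 2125 has 31 days: 1288 − 31 = 1257 left.
November 2125 has 30 days: 1257 − 30 = 1227 left.
October 2125 has 31 days: 1227 − 31 = 1196 left.
September 2125 has 30 days: 1196 − 30 = 1166 left.
August 2125 has 31 days: 1166 − 31 = 1135 left.
July 2125 has 31 days: 1135 − 31 = 1104 left.
June 2125 has 30 days: 1104 − 30 = 1074 left.
May 2125 has 31 days: 1074 − 31 = 1043 left.
April 2125 has 30 days: 1043 − 30 = 1013 left.
March 2125 has 31 days: 1013 − 31 = 982 left.
February 2125 has 28 days (2125 is not a leap year): 982 − 28 = 954 left.
January 2125 has 31 days: 954 − 31 = 923 left.
December 2124 has 31 days: 923 − 31 = 892 left.
November 2124 has 30 days: 892 − 30 = 862 left.
October 2124 has 31 days: 862 − 31 = 831 left.
September 2124 has 30 days: 831 − 30 = 801 left.
August 2124 has 31 days: 801 − 31 = 770 left.
July 2124 has 31 days: 770 − 31 = 739 left.
June 2124 has 30 days: 739 − 30 = 709 left.
May 2124 has 31 days: 709 − 31 = 678 left.
April 2124 has 30 days: 678 − 30 = 648 left.
March 2124 has 31 days: 648 − 31 = 617 left.
February 2124 has 29 days (2124 is a leap year): 617 − 29 = 588 left.
January 2124 has 31 days: 588 − 31 = 557 left.
December 2123 has 31 days: 557 − 31 = 526 left.
November 2123 has 30 days: 526 − 30 = 496 left.
October 2123 has 31 days: 496 − 31 = 465 left.
September 2123 has 30 days: 465 − 30 = 435 left.
August 2123 has 31 days: 435 − 31 = 404 left.
July 2123 has 31 days: 404 − 31 = 373 left.
June 2123 has 30 days: 373 − 30 = 343 left.
May 2123 has 31 days: 343 − 31 = 312 left.
April 2123 has 30 days: 312 − 30 = 282 left.
March 2123 has 31 days: 282 − 31 = 251 left.
February 2123 has 28 days (2123 is not a leap year): 251 − 28 = 223 left.
January 2123 has 31 days: 223 − 31 = 192 left.
December 2122 has 31 days: 192 − 31 = 161 left.
November 2122 has 30 days: 161 − 30 = 131 left.
October 2122 has 31 days: 131 − 31 = 100 left.
September 2122 has 30 days: 100 − 30 = 70 left.
August 2122 has 31 days: 70 − 31 = 39 left.
July 2122 has 31 days: 39 − 31 = 8 left.
June 2122 has 30 days; 30 − 8 = 22 → June 22, 2122.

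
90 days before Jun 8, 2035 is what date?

March 10, 2035

Subtracting 90 days from June 8, 2035.
Going back 8 days from June 8, 2035 reaches the end of the previous month; 90 − 8 = 82 left.
May 2035 has 31 days: 82 − 31 = 51 left.
April 2035 has 30 days: 51 − 30 = 21 left.
March 2035 has 31 days; 31 − 21 = 10 → March 10, 2035.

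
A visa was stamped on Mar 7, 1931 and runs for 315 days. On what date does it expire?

January 16, 1932

Advancing 315 days from March 7, 1931.
March has 31 days, so 31 − 7 = 24 days remain after March 7, 1931; 315 − 24 = 291 left.
April 1931 has 30 days: 291 − 30 = 261 left.
May 1931 has 31 days: 261 − 31 = 230 left.
June 1931 has 30 days: 230 − 30 = 200 left.
July 1931 has 31 days: 200 − 31 = 169 left.
August 1931 has 31 days: 169 − 31 = 138 left.
September 1931 has 30 days: 138 − 30 = 108 left.
October 1931 has 31 days: 108 − 31 = 77 left.
November 1931 has 30 days: 77 − 30 = 47 left.
December 1931 has 31 days: 47 − 31 = 16 left.
16 days into January 1932 → January 16, 1932.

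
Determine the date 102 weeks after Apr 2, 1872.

March 17, 1874

Advancing 102 weeks = 714 days from April 2, 1872.
April has 30 days, so 30 − 2 = 28 days remain after April 2, 1872; 714 − 28 = 686 left.
May 1872 has 31 days: 686 − 31 = 655 left.
June 1872 has 30 days: 655 − 30 = 625 left.
July 1872 has 31 days: 625 − 31 = 594 left.
August 1872 has 31 days: 594 − 31 = 563 left.
September 1872 has 30 days: 563 − 30 = 533 left.
October 1872 has 31 days: 533 − 31 = 502 left.
November 1872 has 30 days: 502 − 30 = 472 left.
December 1872 has 31 days: 472 − 31 = 441 left.
January 1873 has 31 days: 441 − 31 = 410 left.
February 1873 has 28 days (1873 is not a leap year): 410 − 28 = 382 left.
March 1873 has 31 days: 382 − 31 = 351 left.
April 1873 has 30 days: 351 − 30 = 321 left.
May 1873 has 31 days: 321 − 31 = 290 left.
June 1873 has 30 days: 290 − 30 = 260 left.
July 1873 has 31 days: 260 − 31 = 229 left.
August 1873 has 31 days: 229 − 31 = 198 left.
September 1873 has 30 days: 198 − 30 = 168 left.
October 1873 has 31 days: 168 − 31 = 137 left.
November 1873 has 30 days: 137 − 30 = 107 left.
December 1873 has 31 days: 107 − 31 = 76 left.
January 1874 has 31 days: 76 − 31 = 45 left.
February 1874 has 28 days (1874 is not a leap year): 45 − 28 = 17 left.
17 days into March 1874 → March 17, 1874.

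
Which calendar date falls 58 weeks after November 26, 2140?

Advancing 58 weeks = 406 days from November 26, 2140.
November has 30 days, so 30 − 26 = 4 days remain after November 26, 2140; 406 − 4 = 402 left.
December 2140 has 31 days: 402 − 31 = 371 left.
January 2141 has 31 days: 371 − 31 = 340 left.
February 2141 has 28 days (2141 is not a leap year): 340 − 28 = 312 left.
March 2141 has 31 days: 312 − 31 = 281 left.
April 2141 has 30 days: 281 − 30 = 251 left.
May 2141 has 31 days: 251 − 31 = 220 left.
June 2141 has 30 days: 220 − 30 = 190 left.
July 2141 has 31 days: 190 − 31 = 159 left.
August 2141 has 31 days: 159 − 31 = 128 left.
September 2141 has 30 days: 128 − 30 = 98 left.
October 2141 has 31 days: 98 − 31 = 67 left.
November 2141 has 30 days: 67 − 30 = 37 left.
December 2141 has 31 days: 37 − 31 = 6 left.
6 days into January 2142 → January 6, 2142.

January 6, 2142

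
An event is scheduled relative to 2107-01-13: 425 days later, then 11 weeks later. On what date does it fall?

May 29, 2108

Adding 425 days from January 13, 2107:
January has 31 days, so 31 − 13 = 18 days remain after January 13, 2107; 425 − 18 = 407 left.
February 2107 has 28 days (2107 is not a leap year): 407 − 28 = 379 left.
March 2107 has 31 days: 379 − 31 = 348 left.
April 2107 has 30 days: 348 − 30 = 318 left.
May 2107 has 31 days: 318 − 31 = 287 left.
June 2107 has 30 days: 287 − 30 = 257 left.
July 2107 has 31 days: 257 − 31 = 226 left.
August 2107 has 31 days: 226 − 31 = 195 left.
September 2107 has 30 days: 195 − 30 = 165 left.
October 2107 has 31 days: 165 − 31 = 134 left.
November 2107 has 30 days: 134 − 30 = 104 left.
December 2107 has 31 days: 104 − 31 = 73 left.
January 2108 has 31 days: 73 − 31 = 42 left.
February 2108 has 29 days (2108 is a leap year): 42 − 29 = 13 left.
13 days into March 2108 → March 13, 2108.
Advancing 11 weeks (= 77 days) from March 13, 2108:
March has 31 days, so 31 − 13 = 18 days remain after March 13, 2108; 77 − 18 = 59 left.
April 2108 has 30 days: 59 − 30 = 29 left.
29 days into May 2108 → May 29, 2108.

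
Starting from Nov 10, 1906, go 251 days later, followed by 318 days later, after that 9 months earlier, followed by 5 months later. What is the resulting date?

Advancing 251 days from November 10, 1906:
November has 30 days, so 30 − 10 = 20 days remain after November 10, 1906; 251 − 20 = 231 left.
December 1906 has 31 days: 231 − 31 = 200 left.
January 1907 has 31 days: 200 − 31 = 169 left.
February 1907 has 28 days (1907 is not a leap year): 169 − 28 = 141 left.
March 1907 has 31 days: 141 − 31 = 110 left.
April 1907 has 30 days: 110 − 30 = 80 left.
May 1907 has 31 days: 80 − 31 = 49 left.
June 1907 has 30 days: 49 − 30 = 19 left.
19 days into July 1907 → July 19, 1907.
Adding 318 days from July 19, 1907:
July has 31 days, so 31 − 19 = 12 days remain after July 19, 1907; 318 − 12 = 306 left.
August 1907 has 31 days: 306 − 31 = 275 left.
September 1907 has 30 days: 275 − 30 = 245 left.
October 1907 has 31 days: 245 − 31 = 214 left.
November 1907 has 30 days: 214 − 30 = 184 left.
December 1907 has 31 days: 184 − 31 = 153 left.
January 1908 has 31 days: 153 − 31 = 122 left.
February 1908 has 29 days (1908 is a leap year): 122 − 29 = 93 left.
March 1908 has 31 days: 93 − 31 = 62 left.
April 1908 has 30 days: 62 − 30 = 32 left.
May 1908 has 31 days: 32 − 31 = 1 left.
1 day into June 1908 → June 1, 1908.
Counting back 9 months from June 1, 1908:
month 6 − 9 = -3, which is month 9 of year 1907 → September 1907.
Day 1 is valid in September, giving September 1, 1907.
Adding 5 months from September 1, 1907:
month 9 + 5 = 14, which is month 2 of year 1908 → February 1908.
Day 1 is valid in February, giving February 1, 1908.

February 1, 1908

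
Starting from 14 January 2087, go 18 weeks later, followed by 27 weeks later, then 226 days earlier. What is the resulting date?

April 13, 2087

Advancing 18 weeks (= 126 days) from January 14, 2087:
January has 31 days, so 31 − 14 = 17 days remain after January 14, 2087; 126 − 17 = 109 left.
February 2087 has 28 days (2087 is not a leap year): 109 − 28 = 81 left.
March 2087 has 31 days: 81 − 31 = 50 left.
April 2087 has 30 days: 50 − 30 = 20 left.
20 days into May 2087 → May 20, 2087.
Advancing 27 weeks (= 189 days) from May 20, 2087:
May has 31 days, so 31 − 20 = 11 days remain after May 20, 2087; 189 − 11 = 178 left.
June 2087 has 30 days: 178 − 30 = 148 left.
July 2087 has 31 days: 148 − 31 = 117 left.
August 2087 has 31 days: 117 − 31 = 86 left.
September 2087 has 30 days: 86 − 30 = 56 left.
October 2087 has 31 days: 56 − 31 = 25 left.
25 days into November 2087 → November 25, 2087.
Going back 226 days from November 25, 2087:
Going back 25 days from November 25, 2087 reaches the end of the previous month; 226 − 25 = 201 left.
October 2087 has 31 days: 201 − 31 = 170 left.
September 2087 has 30 days: 170 − 30 = 140 left.
August 2087 has 31 days: 140 − 31 = 109 left.
July 2087 has 31 days: 109 − 31 = 78 left.
June 2087 has 30 days: 78 − 30 = 48 left.
May 2087 has 31 days: 48 − 31 = 17 left.
April 2087 has 30 days; 30 − 17 = 13 → April 13, 2087.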